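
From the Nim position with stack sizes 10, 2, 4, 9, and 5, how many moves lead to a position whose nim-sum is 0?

0

Bitwise XOR of the heap sizes:
  1010  (10)
  0010  (2)
  0100  (4)
  1001  (9)
  0101  (5)
  ----
  0000  (0)
The nim-sum is already 0, so every move leaves a nonzero nim-sum — there are no winning moves.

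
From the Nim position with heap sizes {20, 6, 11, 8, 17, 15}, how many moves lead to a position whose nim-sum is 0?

Compute the nim-sum pairwise:
20 XOR 6 = 18
18 XOR 11 = 25
25 XOR 8 = 17
17 XOR 17 = 0
0 XOR 15 = 15
The overall nim-sum is X = 15. A heap of size p has a winning move iff p XOR X < p (reduce it to p XOR X).
  20: 20 XOR 15 = 27 ≥ 20 — no move.
  6: 6 XOR 15 = 9 ≥ 6 — no move.
  11: 11 XOR 15 = 4 < 11 — winning move (to 4).
  8: 8 XOR 15 = 7 < 8 — winning move (to 7).
  17: 17 XOR 15 = 30 ≥ 17 — no move.
  15: 15 XOR 15 = 0 < 15 — winning move (to 0).
That gives 3 winning moves.

3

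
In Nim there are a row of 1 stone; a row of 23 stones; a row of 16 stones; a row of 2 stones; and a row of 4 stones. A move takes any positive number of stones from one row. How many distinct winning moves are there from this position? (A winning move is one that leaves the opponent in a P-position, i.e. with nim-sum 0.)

In binary:
  00001  (1)
  10111  (23)
  10000  (16)
  00010  (2)
  00100  (4)
  -----
  00000  (0)
The nim-sum is already 0, so every move leaves a nonzero nim-sum — there are no winning moves.

0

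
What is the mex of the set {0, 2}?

1

0 is in the set but 1 is not, so the mex is 1.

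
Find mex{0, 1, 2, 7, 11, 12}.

3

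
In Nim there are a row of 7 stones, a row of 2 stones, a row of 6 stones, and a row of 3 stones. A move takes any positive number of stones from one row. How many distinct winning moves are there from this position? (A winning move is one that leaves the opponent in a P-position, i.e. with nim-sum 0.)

In binary:
  111  (7)
  010  (2)
  110  (6)
  011  (3)
  ---
  000  (0)
The nim-sum is already 0, so every move leaves a nonzero nim-sum — there are no winning moves.

0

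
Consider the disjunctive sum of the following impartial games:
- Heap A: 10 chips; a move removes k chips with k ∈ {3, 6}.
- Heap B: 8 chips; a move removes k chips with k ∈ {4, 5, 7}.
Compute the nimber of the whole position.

Build the Grundy sequence for heap A with g(k) = mex{g(k−s) : s ∈ {3, 6}, s ≤ k}:
k:     0  1  2  3  4  5  6  7  8  9 10
g(k):  0  0  0  1  1  1  2  2  2  0  0
So g(10) = 0.
Grundy values for heap B (subtraction set {4, 5, 7}):
g(0) = mex{} = 0
g(1) = mex{} = 0
g(2) = mex{} = 0
g(3) = mex{} = 0
g(4) = mex{0} = 1
g(5) = mex{0} = 1
g(6) = mex{0} = 1
g(7) = mex{0} = 1
g(8) = mex{0,1} = 2
So g(8) = 2.
The value of a disjunctive sum is the nim-sum of the parts.
Combined value = 0 XOR 2 = 2.

2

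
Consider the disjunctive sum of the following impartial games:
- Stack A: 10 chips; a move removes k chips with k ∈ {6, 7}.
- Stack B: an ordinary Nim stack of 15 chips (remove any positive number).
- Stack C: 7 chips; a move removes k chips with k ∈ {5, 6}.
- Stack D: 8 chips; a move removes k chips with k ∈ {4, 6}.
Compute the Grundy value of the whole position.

13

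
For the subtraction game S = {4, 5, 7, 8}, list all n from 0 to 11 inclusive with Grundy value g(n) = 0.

Grundy values for subtraction set {4, 5, 7, 8}:
g(0) = mex{} = 0
g(1) = mex{} = 0
g(2) = mex{} = 0
g(3) = mex{} = 0
g(4) = mex{0} = 1
g(5) = mex{0} = 1
g(6) = mex{0} = 1
g(7) = mex{0} = 1
g(8) = mex{0,1} = 2
g(9) = mex{0,1} = 2
g(10) = mex{0,1} = 2
g(11) = mex{0,1} = 2
The P-positions (g = 0) in 0..11 are 0, 1, 2, 3.

0, 1, 2, 3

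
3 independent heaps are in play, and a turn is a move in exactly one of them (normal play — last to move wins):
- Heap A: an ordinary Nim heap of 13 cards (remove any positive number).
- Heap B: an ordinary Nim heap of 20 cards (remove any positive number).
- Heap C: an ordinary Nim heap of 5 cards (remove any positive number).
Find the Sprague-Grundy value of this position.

Heap A is a plain Nim heap of size 13, so its Grundy value is 13.
Heap B is a plain Nim heap of size 20, so its Grundy value is 20.
Heap C is a plain Nim heap of size 5, so its Grundy value is 5.
The value of a disjunctive sum is the nim-sum of the parts.
Combined value = 13 XOR 20 XOR 5 = 28.

28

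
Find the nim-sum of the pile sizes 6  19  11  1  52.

43

Compute the nim-sum pairwise:
6 ⊕ 19 = 21
21 ⊕ 11 = 30
30 ⊕ 1 = 31
31 ⊕ 52 = 43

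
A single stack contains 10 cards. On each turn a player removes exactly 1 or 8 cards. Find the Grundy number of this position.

1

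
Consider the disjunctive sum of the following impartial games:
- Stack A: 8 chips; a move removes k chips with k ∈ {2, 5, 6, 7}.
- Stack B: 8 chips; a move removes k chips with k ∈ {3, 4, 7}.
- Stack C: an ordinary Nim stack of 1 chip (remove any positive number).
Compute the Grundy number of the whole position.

1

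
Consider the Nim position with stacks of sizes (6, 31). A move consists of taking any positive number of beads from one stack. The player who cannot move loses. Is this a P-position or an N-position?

N-position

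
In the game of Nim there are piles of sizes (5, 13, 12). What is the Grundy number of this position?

Compute the nim-sum pairwise:
5 XOR 13 = 8
8 XOR 12 = 4

4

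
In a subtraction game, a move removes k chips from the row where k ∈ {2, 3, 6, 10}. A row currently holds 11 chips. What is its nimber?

1

Grundy values for subtraction set {2, 3, 6, 10}:
g(0) = mex{} = 0
g(1) = mex{} = 0
g(2) = mex{0} = 1
g(3) = mex{0} = 1
g(4) = mex{0,1} = 2
g(5) = mex{1} = 0
g(6) = mex{0,1,2} = 3
g(7) = mex{0,2} = 1
g(8) = mex{0,1,3} = 2
g(9) = mex{1,3} = 0
g(10) = mex{0,1,2} = 3
g(11) = mex{0,2} = 1
So g(11) = 1.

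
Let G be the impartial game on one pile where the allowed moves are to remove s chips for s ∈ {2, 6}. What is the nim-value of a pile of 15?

Grundy values for subtraction set {2, 6}:
k:     0  1  2  3  4  5  6  7  8  9 10 11 12 13 14 15
g(k):  0  0  1  1  0  0  1  1  0  0  1  1  0  0  1  1
So g(15) = 1.

1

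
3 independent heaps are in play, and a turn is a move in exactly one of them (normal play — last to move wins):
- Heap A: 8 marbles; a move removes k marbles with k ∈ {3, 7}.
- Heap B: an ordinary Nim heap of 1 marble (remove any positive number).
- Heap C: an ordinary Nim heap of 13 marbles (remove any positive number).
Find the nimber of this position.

For heap A, compute g(0), g(1), … with moves {3, 7}:
g(0) = mex{} = 0
g(1) = mex{} = 0
g(2) = mex{} = 0
g(3) = mex{0} = 1
g(4) = mex{0} = 1
g(5) = mex{0} = 1
g(6) = mex{1} = 0
g(7) = mex{0,1} = 2
g(8) = mex{0,1} = 2
So g(8) = 2.
Heap B is a plain Nim heap of size 1, so its Grundy value is 1.
Heap C is a plain Nim heap of size 13, so its Grundy value is 13.
By the Sprague-Grundy theorem, the Grundy value of a sum of independent games is the XOR of the component values.
Combined value = 2 ⊕ 1 ⊕ 13 = 14.

14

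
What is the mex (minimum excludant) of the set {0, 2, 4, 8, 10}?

1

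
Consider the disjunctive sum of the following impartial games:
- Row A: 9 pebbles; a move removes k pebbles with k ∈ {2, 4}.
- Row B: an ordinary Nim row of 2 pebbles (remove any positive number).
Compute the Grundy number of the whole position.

For row A, compute g(0), g(1), … with moves {2, 4}:
k:     0  1  2  3  4  5  6  7  8  9
g(k):  0  0  1  1  2  2  0  0  1  1
So g(9) = 1.
Row B is a plain Nim row of size 2, so its Grundy value is 2.
By the Sprague-Grundy theorem, the Grundy value of a sum of independent games is the XOR of the component values.
Combined value = 1 XOR 2 = 3.

3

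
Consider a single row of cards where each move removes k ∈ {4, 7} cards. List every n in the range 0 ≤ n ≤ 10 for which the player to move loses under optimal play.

0, 1, 2, 3

Build the Grundy sequence with g(k) = mex{g(k−s) : s ∈ {4, 7}, s ≤ k}:
g(0) = mex{} = 0
g(1) = mex{} = 0
g(2) = mex{} = 0
g(3) = mex{} = 0
g(4) = mex{0} = 1
g(5) = mex{0} = 1
g(6) = mex{0} = 1
g(7) = mex{0} = 1
g(8) = mex{0,1} = 2
g(9) = mex{0,1} = 2
g(10) = mex{0,1} = 2
The P-positions (g = 0) in 0..10 are 0, 1, 2, 3.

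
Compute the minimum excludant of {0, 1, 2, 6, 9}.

3

The values 0, 1, 2 are all present; 3 is the first non-negative integer missing from the set.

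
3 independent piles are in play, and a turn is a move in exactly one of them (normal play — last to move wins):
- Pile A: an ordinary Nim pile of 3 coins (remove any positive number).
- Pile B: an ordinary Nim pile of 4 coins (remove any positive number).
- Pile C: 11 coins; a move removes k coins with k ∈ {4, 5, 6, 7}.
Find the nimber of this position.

Pile A is a plain Nim pile of size 3, so its Grundy value is 3.
Pile B is a plain Nim pile of size 4, so its Grundy value is 4.
Grundy values for pile C (subtraction set {4, 5, 6, 7}):
g(0) = mex{} = 0
g(1) = mex{} = 0
g(2) = mex{} = 0
g(3) = mex{} = 0
g(4) = mex{0} = 1
g(5) = mex{0} = 1
g(6) = mex{0} = 1
g(7) = mex{0} = 1
g(8) = mex{0,1} = 2
g(9) = mex{0,1} = 2
g(10) = mex{0,1} = 2
g(11) = mex{1} = 0
So g(11) = 0.
The value of a disjunctive sum is the nim-sum of the parts.
Combined value = 3 ⊕ 4 ⊕ 0 = 7.

7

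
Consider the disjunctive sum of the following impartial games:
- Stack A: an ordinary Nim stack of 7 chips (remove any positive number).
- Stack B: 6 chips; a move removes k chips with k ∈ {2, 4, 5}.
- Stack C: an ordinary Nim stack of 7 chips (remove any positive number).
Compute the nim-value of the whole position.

3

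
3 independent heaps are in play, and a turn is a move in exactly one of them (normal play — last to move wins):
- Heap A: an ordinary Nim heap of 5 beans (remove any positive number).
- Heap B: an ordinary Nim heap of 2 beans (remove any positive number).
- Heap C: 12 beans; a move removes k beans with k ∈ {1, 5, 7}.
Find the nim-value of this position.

7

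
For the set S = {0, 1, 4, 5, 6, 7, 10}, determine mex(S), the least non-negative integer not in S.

2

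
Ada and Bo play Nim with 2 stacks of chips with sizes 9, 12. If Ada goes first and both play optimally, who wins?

Compute the nim-sum pairwise:
9 XOR 12 = 5
The nim-sum is 5 ≠ 0, so this is an N-position: the player to move can win; Ada has a winning move.

Ada wins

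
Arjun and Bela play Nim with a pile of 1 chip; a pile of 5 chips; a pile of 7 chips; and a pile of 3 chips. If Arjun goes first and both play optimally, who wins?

Compute the nim-sum pairwise:
1 XOR 5 = 4
4 XOR 7 = 3
3 XOR 3 = 0
The nim-sum is 0, so this is a P-position: the player to move is in a losing position under optimal play; Arjun is about to move from it and so loses — Bela wins.

Bela wins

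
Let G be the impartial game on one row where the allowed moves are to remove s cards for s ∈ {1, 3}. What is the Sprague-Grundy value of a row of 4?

Grundy values for subtraction set {1, 3}:
k:     0  1  2  3  4
g(k):  0  1  0  1  0
So g(4) = 0.

0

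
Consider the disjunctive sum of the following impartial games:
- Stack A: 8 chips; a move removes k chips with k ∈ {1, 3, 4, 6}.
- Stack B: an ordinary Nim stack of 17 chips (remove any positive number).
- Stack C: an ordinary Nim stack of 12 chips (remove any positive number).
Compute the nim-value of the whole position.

28

Build the Grundy sequence for stack A with g(k) = mex{g(k−s) : s ∈ {1, 3, 4, 6}, s ≤ k}:
g(0) = mex{} = 0
g(1) = mex{0} = 1
g(2) = mex{1} = 0
g(3) = mex{0} = 1
g(4) = mex{0,1} = 2
g(5) = mex{0,1,2} = 3
g(6) = mex{0,1,3} = 2
g(7) = mex{1,2} = 0
g(8) = mex{0,2,3} = 1
So g(8) = 1.
Stack B is a plain Nim stack of size 17, so its Grundy value is 17.
Stack C is a plain Nim stack of size 12, so its Grundy value is 12.
By the Sprague-Grundy theorem, the Grundy value of a sum of independent games is the XOR of the component values.
Combined value = 1 XOR 17 XOR 12 = 28.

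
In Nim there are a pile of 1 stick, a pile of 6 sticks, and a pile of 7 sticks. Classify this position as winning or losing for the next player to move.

Losing position

In binary:
  001  (1)
  110  (6)
  111  (7)
  ---
  000  (0)
The nim-sum is 0, so this is a P-position: the player to move is in a losing position under optimal play.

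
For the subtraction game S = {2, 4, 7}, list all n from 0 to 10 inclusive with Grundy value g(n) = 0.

Compute g(0), g(1), … for moves {2, 4, 7}:
g(0) = mex{} = 0
g(1) = mex{} = 0
g(2) = mex{0} = 1
g(3) = mex{0} = 1
g(4) = mex{0,1} = 2
g(5) = mex{0,1} = 2
g(6) = mex{1,2} = 0
g(7) = mex{0,1,2} = 3
g(8) = mex{0,2} = 1
g(9) = mex{1,2,3} = 0
g(10) = mex{0,1} = 2
The P-positions (g = 0) in 0..10 are 0, 1, 6, 9.

0, 1, 6, 9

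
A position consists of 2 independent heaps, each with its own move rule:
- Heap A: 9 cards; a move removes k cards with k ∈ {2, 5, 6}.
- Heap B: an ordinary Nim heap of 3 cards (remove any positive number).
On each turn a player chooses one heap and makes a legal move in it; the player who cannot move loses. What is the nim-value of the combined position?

Grundy values for heap A (subtraction set {2, 5, 6}):
k:     0  1  2  3  4  5  6  7  8  9
g(k):  0  0  1  1  0  2  1  3  0  2
So g(9) = 2.
Heap B is a plain Nim heap of size 3, so its Grundy value is 3.
By the Sprague-Grundy theorem, the Grundy value of a sum of independent games is the XOR of the component values.
Combined value = 2 ⊕ 3 = 1.

1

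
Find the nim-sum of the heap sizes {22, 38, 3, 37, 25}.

Bitwise XOR of the heap sizes:
  010110  (22)
  100110  (38)
  000011  (3)
  100101  (37)
  011001  (25)
  ------
  001111  (15)

15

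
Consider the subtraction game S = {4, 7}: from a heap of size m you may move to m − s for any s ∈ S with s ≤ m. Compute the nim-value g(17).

Build the Grundy sequence with g(k) = mex{g(k−s) : s ∈ {4, 7}, s ≤ k}:
k:     0  1  2  3  4  5  6  7  8  9 10 11 12 13 14 15 16 17
g(k):  0  0  0  0  1  1  1  1  2  2  2  0  0  0  0  1  1  1
So g(17) = 1.

1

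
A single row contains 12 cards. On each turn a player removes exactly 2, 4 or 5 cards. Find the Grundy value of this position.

Build the Grundy sequence with g(k) = mex{g(k−s) : s ∈ {2, 4, 5}, s ≤ k}:
k:     0  1  2  3  4  5  6  7  8  9 10 11 12
g(k):  0  0  1  1  2  2  3  0  0  1  1  2  2
So g(12) = 2.

2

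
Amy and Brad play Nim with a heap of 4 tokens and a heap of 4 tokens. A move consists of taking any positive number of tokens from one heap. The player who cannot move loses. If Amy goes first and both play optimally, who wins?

Nim-sum: 4 XOR 4 = 0.
The nim-sum is 0, so this is a P-position: the player to move is in a losing position under optimal play; Amy is about to move from it and so loses — Brad wins.

Brad wins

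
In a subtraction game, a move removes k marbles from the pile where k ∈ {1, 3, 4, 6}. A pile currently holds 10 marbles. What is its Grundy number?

1

Compute g(0), g(1), … for moves {1, 3, 4, 6}:
k:     0  1  2  3  4  5  6  7  8  9 10
g(k):  0  1  0  1  2  3  2  0  1  0  1
So g(10) = 1.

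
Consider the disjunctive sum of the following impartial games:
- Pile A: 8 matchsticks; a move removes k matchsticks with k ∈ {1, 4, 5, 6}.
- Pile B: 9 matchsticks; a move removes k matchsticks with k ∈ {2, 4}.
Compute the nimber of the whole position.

Grundy values for pile A (subtraction set {1, 4, 5, 6}):
k:     0  1  2  3  4  5  6  7  8
g(k):  0  1  0  1  2  3  2  3  4
So g(8) = 4.
Grundy values for pile B (subtraction set {2, 4}):
g(0) = mex{} = 0
g(1) = mex{} = 0
g(2) = mex{0} = 1
g(3) = mex{0} = 1
g(4) = mex{0,1} = 2
g(5) = mex{0,1} = 2
g(6) = mex{1,2} = 0
g(7) = mex{1,2} = 0
g(8) = mex{0,2} = 1
g(9) = mex{0,2} = 1
So g(9) = 1.
By the Sprague-Grundy theorem, the Grundy value of a sum of independent games is the XOR of the component values.
Combined value = 4 ⊕ 1 = 5.

5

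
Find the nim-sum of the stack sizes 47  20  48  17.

Nim-sum: 47 ^ 20 ^ 48 ^ 17 = 26.

26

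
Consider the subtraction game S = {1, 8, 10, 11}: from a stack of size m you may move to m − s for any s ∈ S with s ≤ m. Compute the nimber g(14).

Compute g(0), g(1), … for moves {1, 8, 10, 11}:
k:     0  1  2  3  4  5  6  7  8  9 10 11 12 13 14
g(k):  0  1  0  1  0  1  0  1  2  0  1  2  3  2  3
So g(14) = 3.

3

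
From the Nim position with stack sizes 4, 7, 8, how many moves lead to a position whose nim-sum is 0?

1

Nim-sum: 4 ^ 7 ^ 8 = 11.
The overall nim-sum is X = 11. A stack of size p has a winning move iff p XOR X < p (reduce it to p XOR X).
  4: 4 XOR 11 = 15 ≥ 4 — no move.
  7: 7 XOR 11 = 12 ≥ 7 — no move.
  8: 8 XOR 11 = 3 < 8 — winning move (to 3).
That gives 1 winning move.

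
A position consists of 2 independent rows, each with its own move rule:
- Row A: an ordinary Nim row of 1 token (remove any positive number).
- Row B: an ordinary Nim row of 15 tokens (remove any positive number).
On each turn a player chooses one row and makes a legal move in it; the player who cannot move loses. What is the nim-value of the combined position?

14

Row A is a plain Nim row of size 1, so its Grundy value is 1.
Row B is a plain Nim row of size 15, so its Grundy value is 15.
The value of a disjunctive sum is the nim-sum of the parts.
Combined value = 1 XOR 15 = 14.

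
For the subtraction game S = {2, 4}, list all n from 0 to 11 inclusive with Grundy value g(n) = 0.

Grundy values for subtraction set {2, 4}:
g(0) = mex{} = 0
g(1) = mex{} = 0
g(2) = mex{0} = 1
g(3) = mex{0} = 1
g(4) = mex{0,1} = 2
g(5) = mex{0,1} = 2
g(6) = mex{1,2} = 0
g(7) = mex{1,2} = 0
g(8) = mex{0,2} = 1
g(9) = mex{0,2} = 1
g(10) = mex{0,1} = 2
g(11) = mex{0,1} = 2
The P-positions (g = 0) in 0..11 are 0, 1, 6, 7.

0, 1, 6, 7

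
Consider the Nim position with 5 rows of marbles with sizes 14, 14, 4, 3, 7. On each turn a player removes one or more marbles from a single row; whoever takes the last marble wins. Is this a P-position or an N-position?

P-position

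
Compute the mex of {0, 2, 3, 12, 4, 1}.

5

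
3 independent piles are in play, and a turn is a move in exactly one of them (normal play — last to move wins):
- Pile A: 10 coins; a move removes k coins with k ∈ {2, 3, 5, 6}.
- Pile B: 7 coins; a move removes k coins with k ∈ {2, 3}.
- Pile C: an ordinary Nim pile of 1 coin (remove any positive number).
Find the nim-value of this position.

1

Grundy values for pile A (subtraction set {2, 3, 5, 6}):
k:     0  1  2  3  4  5  6  7  8  9 10
g(k):  0  0  1  1  2  2  3  3  0  0  1
So g(10) = 1.
Grundy values for pile B (subtraction set {2, 3}):
g(0) = mex{} = 0
g(1) = mex{} = 0
g(2) = mex{0} = 1
g(3) = mex{0} = 1
g(4) = mex{0,1} = 2
g(5) = mex{1} = 0
g(6) = mex{1,2} = 0
g(7) = mex{0,2} = 1
So g(7) = 1.
Pile C is a plain Nim pile of size 1, so its Grundy value is 1.
By the Sprague-Grundy theorem, the Grundy value of a sum of independent games is the XOR of the component values.
Combined value = 1 XOR 1 XOR 1 = 1.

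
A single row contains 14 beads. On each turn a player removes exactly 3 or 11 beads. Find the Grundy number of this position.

0

Compute g(0), g(1), … for moves {3, 11}:
g(0) = mex{} = 0
g(1) = mex{} = 0
g(2) = mex{} = 0
g(3) = mex{0} = 1
g(4) = mex{0} = 1
g(5) = mex{0} = 1
g(6) = mex{1} = 0
g(7) = mex{1} = 0
g(8) = mex{1} = 0
g(9) = mex{0} = 1
g(10) = mex{0} = 1
g(11) = mex{0} = 1
g(12) = mex{0,1} = 2
g(13) = mex{0,1} = 2
g(14) = mex{1} = 0
So g(14) = 0.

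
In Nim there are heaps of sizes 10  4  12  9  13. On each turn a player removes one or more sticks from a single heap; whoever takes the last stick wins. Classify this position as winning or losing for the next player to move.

Winning position

Compute the nim-sum pairwise:
10 ⊕ 4 = 14
14 ⊕ 12 = 2
2 ⊕ 9 = 11
11 ⊕ 13 = 6
The nim-sum is 6 ≠ 0, so this is an N-position: the player to move can win.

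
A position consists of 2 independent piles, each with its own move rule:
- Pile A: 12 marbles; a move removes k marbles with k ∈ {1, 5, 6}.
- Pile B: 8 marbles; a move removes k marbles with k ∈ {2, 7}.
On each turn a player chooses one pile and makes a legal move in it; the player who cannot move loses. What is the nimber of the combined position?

Build the Grundy sequence for pile A with g(k) = mex{g(k−s) : s ∈ {1, 5, 6}, s ≤ k}:
g(0) = mex{} = 0
g(1) = mex{0} = 1
g(2) = mex{1} = 0
g(3) = mex{0} = 1
g(4) = mex{1} = 0
g(5) = mex{0} = 1
g(6) = mex{0,1} = 2
g(7) = mex{0,1,2} = 3
g(8) = mex{0,1,3} = 2
g(9) = mex{0,1,2} = 3
g(10) = mex{0,1,3} = 2
g(11) = mex{1,2} = 0
g(12) = mex{0,2,3} = 1
So g(12) = 1.
For pile B, compute g(0), g(1), … with moves {2, 7}:
g(0) = mex{} = 0
g(1) = mex{} = 0
g(2) = mex{0} = 1
g(3) = mex{0} = 1
g(4) = mex{1} = 0
g(5) = mex{1} = 0
g(6) = mex{0} = 1
g(7) = mex{0} = 1
g(8) = mex{0,1} = 2
So g(8) = 2.
By the Sprague-Grundy theorem, the Grundy value of a sum of independent games is the XOR of the component values.
Combined value = 1 XOR 2 = 3.

3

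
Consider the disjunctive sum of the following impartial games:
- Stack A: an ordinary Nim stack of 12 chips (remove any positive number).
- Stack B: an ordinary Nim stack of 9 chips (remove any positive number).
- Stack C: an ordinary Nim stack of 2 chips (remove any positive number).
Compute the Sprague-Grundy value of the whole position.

Stack A is a plain Nim stack of size 12, so its Grundy value is 12.
Stack B is a plain Nim stack of size 9, so its Grundy value is 9.
Stack C is a plain Nim stack of size 2, so its Grundy value is 2.
The value of a disjunctive sum is the nim-sum of the parts.
Combined value = 12 XOR 9 XOR 2 = 7.

7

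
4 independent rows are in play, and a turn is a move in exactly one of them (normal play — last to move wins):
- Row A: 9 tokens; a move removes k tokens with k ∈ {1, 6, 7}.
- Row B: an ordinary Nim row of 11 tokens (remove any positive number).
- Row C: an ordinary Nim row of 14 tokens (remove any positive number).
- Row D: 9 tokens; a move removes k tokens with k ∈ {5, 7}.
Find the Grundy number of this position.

7

Grundy values for row A (subtraction set {1, 6, 7}):
g(0) = mex{} = 0
g(1) = mex{0} = 1
g(2) = mex{1} = 0
g(3) = mex{0} = 1
g(4) = mex{1} = 0
g(5) = mex{0} = 1
g(6) = mex{0,1} = 2
g(7) = mex{0,1,2} = 3
g(8) = mex{0,1,3} = 2
g(9) = mex{0,1,2} = 3
So g(9) = 3.
Row B is a plain Nim row of size 11, so its Grundy value is 11.
Row C is a plain Nim row of size 14, so its Grundy value is 14.
Build the Grundy sequence for row D with g(k) = mex{g(k−s) : s ∈ {5, 7}, s ≤ k}:
g(0) = mex{} = 0
g(1) = mex{} = 0
g(2) = mex{} = 0
g(3) = mex{} = 0
g(4) = mex{} = 0
g(5) = mex{0} = 1
g(6) = mex{0} = 1
g(7) = mex{0} = 1
g(8) = mex{0} = 1
g(9) = mex{0} = 1
So g(9) = 1.
By the Sprague-Grundy theorem, the Grundy value of a sum of independent games is the XOR of the component values.
Combined value = 3 XOR 11 XOR 14 XOR 1 = 7.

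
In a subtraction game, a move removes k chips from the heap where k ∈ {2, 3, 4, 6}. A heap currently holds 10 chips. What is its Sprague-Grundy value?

Build the Grundy sequence with g(k) = mex{g(k−s) : s ∈ {2, 3, 4, 6}, s ≤ k}:
g(0) = mex{} = 0
g(1) = mex{} = 0
g(2) = mex{0} = 1
g(3) = mex{0} = 1
g(4) = mex{0,1} = 2
g(5) = mex{0,1} = 2
g(6) = mex{0,1,2} = 3
g(7) = mex{0,1,2} = 3
g(8) = mex{1,2,3} = 0
g(9) = mex{1,2,3} = 0
g(10) = mex{0,2,3} = 1
So g(10) = 1.

1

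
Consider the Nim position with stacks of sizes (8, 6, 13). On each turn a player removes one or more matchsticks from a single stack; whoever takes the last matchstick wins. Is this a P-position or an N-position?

Nim-sum: 8 XOR 6 XOR 13 = 3.
The nim-sum is 3 ≠ 0, so this is an N-position: the player to move can win.

N-position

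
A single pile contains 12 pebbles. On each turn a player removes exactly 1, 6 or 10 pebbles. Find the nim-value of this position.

1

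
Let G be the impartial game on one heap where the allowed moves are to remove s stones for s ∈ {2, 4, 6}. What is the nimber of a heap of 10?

1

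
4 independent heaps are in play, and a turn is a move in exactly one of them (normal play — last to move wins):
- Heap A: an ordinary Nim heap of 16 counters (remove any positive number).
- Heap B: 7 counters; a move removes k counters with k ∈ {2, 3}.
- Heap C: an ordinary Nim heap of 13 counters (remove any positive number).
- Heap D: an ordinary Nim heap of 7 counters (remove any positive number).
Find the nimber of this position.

Heap A is a plain Nim heap of size 16, so its Grundy value is 16.
Build the Grundy sequence for heap B with g(k) = mex{g(k−s) : s ∈ {2, 3}, s ≤ k}:
g(0) = mex{} = 0
g(1) = mex{} = 0
g(2) = mex{0} = 1
g(3) = mex{0} = 1
g(4) = mex{0,1} = 2
g(5) = mex{1} = 0
g(6) = mex{1,2} = 0
g(7) = mex{0,2} = 1
So g(7) = 1.
Heap C is a plain Nim heap of size 13, so its Grundy value is 13.
Heap D is a plain Nim heap of size 7, so its Grundy value is 7.
By the Sprague-Grundy theorem, the Grundy value of a sum of independent games is the XOR of the component values.
Combined value = 16 XOR 1 XOR 13 XOR 7 = 27.

27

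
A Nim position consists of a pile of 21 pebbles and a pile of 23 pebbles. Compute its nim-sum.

2

Nim-sum: 21 ⊕ 23 = 2.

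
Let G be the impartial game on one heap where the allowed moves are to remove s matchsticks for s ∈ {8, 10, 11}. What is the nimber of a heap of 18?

2

Compute g(0), g(1), … for moves {8, 10, 11}:
k:     0  1  2  3  4  5  6  7  8  9 10 11 12 13 14 15 16 17 18
g(k):  0  0  0  0  0  0  0  0  1  1  1  1  1  1  1  1  2  2  2
So g(18) = 2.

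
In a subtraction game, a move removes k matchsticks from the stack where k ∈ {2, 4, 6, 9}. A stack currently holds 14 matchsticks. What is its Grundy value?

Compute g(0), g(1), … for moves {2, 4, 6, 9}:
g(0) = mex{} = 0
g(1) = mex{} = 0
g(2) = mex{0} = 1
g(3) = mex{0} = 1
g(4) = mex{0,1} = 2
g(5) = mex{0,1} = 2
g(6) = mex{0,1,2} = 3
g(7) = mex{0,1,2} = 3
g(8) = mex{1,2,3} = 0
g(9) = mex{0,1,2,3} = 4
g(10) = mex{0,2,3} = 1
g(11) = mex{1,2,3,4} = 0
g(12) = mex{0,1,3} = 2
g(13) = mex{0,2,3,4} = 1
g(14) = mex{0,1,2} = 3
So g(14) = 3.

3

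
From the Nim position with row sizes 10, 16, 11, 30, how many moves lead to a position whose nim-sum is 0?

In binary:
  01010  (10)
  10000  (16)
  01011  (11)
  11110  (30)
  -----
  01111  (15)
The overall nim-sum is X = 15. A row of size p has a winning move iff p XOR X < p (reduce it to p XOR X).
  10: 10 XOR 15 = 5 < 10 — winning move (to 5).
  16: 16 XOR 15 = 31 ≥ 16 — no move.
  11: 11 XOR 15 = 4 < 11 — winning move (to 4).
  30: 30 XOR 15 = 17 < 30 — winning move (to 17).
That gives 3 winning moves.

3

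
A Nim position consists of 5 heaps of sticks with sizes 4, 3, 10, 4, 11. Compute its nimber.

Nim-sum: 4 ⊕ 3 ⊕ 10 ⊕ 4 ⊕ 11 = 2.

2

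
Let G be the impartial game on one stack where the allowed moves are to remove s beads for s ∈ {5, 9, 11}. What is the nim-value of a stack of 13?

Build the Grundy sequence with g(k) = mex{g(k−s) : s ∈ {5, 9, 11}, s ≤ k}:
g(0) = mex{} = 0
g(1) = mex{} = 0
g(2) = mex{} = 0
g(3) = mex{} = 0
g(4) = mex{} = 0
g(5) = mex{0} = 1
g(6) = mex{0} = 1
g(7) = mex{0} = 1
g(8) = mex{0} = 1
g(9) = mex{0} = 1
g(10) = mex{0,1} = 2
g(11) = mex{0,1} = 2
g(12) = mex{0,1} = 2
g(13) = mex{0,1} = 2
So g(13) = 2.

2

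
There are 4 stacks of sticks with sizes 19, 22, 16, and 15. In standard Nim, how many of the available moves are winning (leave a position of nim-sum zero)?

Write each in binary and XOR column by column:
  10011  (19)
  10110  (22)
  10000  (16)
  01111  (15)
  -----
  11010  (26)
The overall nim-sum is X = 26. A stack of size p has a winning move iff p XOR X < p (reduce it to p XOR X).
  19: 19 XOR 26 = 9 < 19 — winning move (to 9).
  22: 22 XOR 26 = 12 < 22 — winning move (to 12).
  16: 16 XOR 26 = 10 < 16 — winning move (to 10).
  15: 15 XOR 26 = 21 ≥ 15 — no move.
That gives 3 winning moves.

3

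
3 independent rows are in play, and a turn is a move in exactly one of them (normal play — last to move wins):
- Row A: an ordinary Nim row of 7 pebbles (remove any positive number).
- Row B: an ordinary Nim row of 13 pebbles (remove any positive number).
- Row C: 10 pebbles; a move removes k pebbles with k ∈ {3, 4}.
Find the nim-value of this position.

11

Row A is a plain Nim row of size 7, so its Grundy value is 7.
Row B is a plain Nim row of size 13, so its Grundy value is 13.
For row C, compute g(0), g(1), … with moves {3, 4}:
k:     0  1  2  3  4  5  6  7  8  9 10
g(k):  0  0  0  1  1  1  2  0  0  0  1
So g(10) = 1.
By the Sprague-Grundy theorem, the Grundy value of a sum of independent games is the XOR of the component values.
Combined value = 7 ⊕ 13 ⊕ 1 = 11.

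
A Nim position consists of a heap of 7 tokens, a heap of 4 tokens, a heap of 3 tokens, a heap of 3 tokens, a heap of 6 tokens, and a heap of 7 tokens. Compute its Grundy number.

2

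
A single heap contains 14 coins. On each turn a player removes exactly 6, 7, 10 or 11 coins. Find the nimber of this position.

Grundy values for subtraction set {6, 7, 10, 11}:
g(0) = mex{} = 0
g(1) = mex{} = 0
g(2) = mex{} = 0
g(3) = mex{} = 0
g(4) = mex{} = 0
g(5) = mex{} = 0
g(6) = mex{0} = 1
g(7) = mex{0} = 1
g(8) = mex{0} = 1
g(9) = mex{0} = 1
g(10) = mex{0} = 1
g(11) = mex{0} = 1
g(12) = mex{0,1} = 2
g(13) = mex{0,1} = 2
g(14) = mex{0,1} = 2
So g(14) = 2.

2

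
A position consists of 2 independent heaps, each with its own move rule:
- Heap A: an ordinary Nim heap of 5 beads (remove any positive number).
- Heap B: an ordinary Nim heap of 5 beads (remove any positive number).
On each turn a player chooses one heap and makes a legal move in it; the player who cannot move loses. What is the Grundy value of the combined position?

0

Heap A is a plain Nim heap of size 5, so its Grundy value is 5.
Heap B is a plain Nim heap of size 5, so its Grundy value is 5.
The value of a disjunctive sum is the nim-sum of the parts.
Combined value = 5 XOR 5 = 0.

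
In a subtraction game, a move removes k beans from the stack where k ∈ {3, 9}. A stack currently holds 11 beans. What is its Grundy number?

1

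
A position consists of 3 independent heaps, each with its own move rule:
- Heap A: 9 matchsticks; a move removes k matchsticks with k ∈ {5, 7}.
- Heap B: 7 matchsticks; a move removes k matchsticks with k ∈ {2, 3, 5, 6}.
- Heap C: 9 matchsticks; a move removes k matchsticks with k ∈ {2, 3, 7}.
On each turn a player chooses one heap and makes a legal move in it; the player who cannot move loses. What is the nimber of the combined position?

0

Grundy values for heap A (subtraction set {5, 7}):
k:     0  1  2  3  4  5  6  7  8  9
g(k):  0  0  0  0  0  1  1  1  1  1
So g(9) = 1.
Grundy values for heap B (subtraction set {2, 3, 5, 6}):
k:     0  1  2  3  4  5  6  7
g(k):  0  0  1  1  2  2  3  3
So g(7) = 3.
Grundy values for heap C (subtraction set {2, 3, 7}):
k:     0  1  2  3  4  5  6  7  8  9
g(k):  0  0  1  1  2  0  0  1  1  2
So g(9) = 2.
By the Sprague-Grundy theorem, the Grundy value of a sum of independent games is the XOR of the component values.
Combined value = 1 XOR 3 XOR 2 = 0.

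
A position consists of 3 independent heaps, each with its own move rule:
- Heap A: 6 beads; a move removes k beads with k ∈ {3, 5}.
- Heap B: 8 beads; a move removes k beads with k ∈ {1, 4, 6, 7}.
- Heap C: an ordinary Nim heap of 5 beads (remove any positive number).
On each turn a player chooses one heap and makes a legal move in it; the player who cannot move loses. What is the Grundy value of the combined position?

4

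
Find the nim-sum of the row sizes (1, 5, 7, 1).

Compute the nim-sum pairwise:
1 ^ 5 = 4
4 ^ 7 = 3
3 ^ 1 = 2

2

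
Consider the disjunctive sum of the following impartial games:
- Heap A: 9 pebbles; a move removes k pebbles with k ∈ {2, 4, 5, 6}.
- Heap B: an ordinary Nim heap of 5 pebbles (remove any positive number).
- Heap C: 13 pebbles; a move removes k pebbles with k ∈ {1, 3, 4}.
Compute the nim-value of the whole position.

For heap A, compute g(0), g(1), … with moves {2, 4, 5, 6}:
k:     0  1  2  3  4  5  6  7  8  9
g(k):  0  0  1  1  2  2  3  3  0  0
So g(9) = 0.
Heap B is a plain Nim heap of size 5, so its Grundy value is 5.
Grundy values for heap C (subtraction set {1, 3, 4}):
g(0) = mex{} = 0
g(1) = mex{0} = 1
g(2) = mex{1} = 0
g(3) = mex{0} = 1
g(4) = mex{0,1} = 2
g(5) = mex{0,1,2} = 3
g(6) = mex{0,1,3} = 2
g(7) = mex{1,2} = 0
g(8) = mex{0,2,3} = 1
g(9) = mex{1,2,3} = 0
g(10) = mex{0,2} = 1
g(11) = mex{0,1} = 2
g(12) = mex{0,1,2} = 3
g(13) = mex{0,1,3} = 2
So g(13) = 2.
The value of a disjunctive sum is the nim-sum of the parts.
Combined value = 0 XOR 5 XOR 2 = 7.

7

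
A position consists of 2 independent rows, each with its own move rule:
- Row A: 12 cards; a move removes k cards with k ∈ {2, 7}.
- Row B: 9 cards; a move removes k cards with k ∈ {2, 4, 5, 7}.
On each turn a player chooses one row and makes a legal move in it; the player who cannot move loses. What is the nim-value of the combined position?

Build the Grundy sequence for row A with g(k) = mex{g(k−s) : s ∈ {2, 7}, s ≤ k}:
k:     0  1  2  3  4  5  6  7  8  9 10 11 12
g(k):  0  0  1  1  0  0  1  1  2  0  0  1  1
So g(12) = 1.
Grundy values for row B (subtraction set {2, 4, 5, 7}):
k:     0  1  2  3  4  5  6  7  8  9
g(k):  0  0  1  1  2  2  3  3  4  0
So g(9) = 0.
By the Sprague-Grundy theorem, the Grundy value of a sum of independent games is the XOR of the component values.
Combined value = 1 ⊕ 0 = 1.

1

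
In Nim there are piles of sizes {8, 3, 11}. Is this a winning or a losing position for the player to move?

Write each in binary and XOR column by column:
  1000  (8)
  0011  (3)
  1011  (11)
  ----
  0000  (0)
The nim-sum is 0, so this is a P-position: the player to move is in a losing position under optimal play.

Losing position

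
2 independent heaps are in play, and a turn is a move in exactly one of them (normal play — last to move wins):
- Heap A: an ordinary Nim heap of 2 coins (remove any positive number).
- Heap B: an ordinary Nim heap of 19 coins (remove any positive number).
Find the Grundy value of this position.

Heap A is a plain Nim heap of size 2, so its Grundy value is 2.
Heap B is a plain Nim heap of size 19, so its Grundy value is 19.
By the Sprague-Grundy theorem, the Grundy value of a sum of independent games is the XOR of the component values.
Combined value = 2 ⊕ 19 = 17.

17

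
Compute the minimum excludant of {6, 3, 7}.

0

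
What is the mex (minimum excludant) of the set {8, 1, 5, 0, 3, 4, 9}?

The values 0, 1 are all present; 2 is the first non-negative integer missing from the set.

2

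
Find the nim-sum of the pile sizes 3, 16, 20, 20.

19

Bitwise XOR of the heap sizes:
  00011  (3)
  10000  (16)
  10100  (20)
  10100  (20)
  -----
  10011  (19)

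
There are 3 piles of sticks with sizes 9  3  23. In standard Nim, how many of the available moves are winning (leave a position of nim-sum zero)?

1

Nim-sum: 9 XOR 3 XOR 23 = 29.
The overall nim-sum is X = 29. A pile of size p has a winning move iff p XOR X < p (reduce it to p XOR X).
  9: 9 XOR 29 = 20 ≥ 9 — no move.
  3: 3 XOR 29 = 30 ≥ 3 — no move.
  23: 23 XOR 29 = 10 < 23 — winning move (to 10).
That gives 1 winning move.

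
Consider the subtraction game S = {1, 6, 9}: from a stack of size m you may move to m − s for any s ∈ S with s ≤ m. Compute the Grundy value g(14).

0

Grundy values for subtraction set {1, 6, 9}:
g(0) = mex{} = 0
g(1) = mex{0} = 1
g(2) = mex{1} = 0
g(3) = mex{0} = 1
g(4) = mex{1} = 0
g(5) = mex{0} = 1
g(6) = mex{0,1} = 2
g(7) = mex{1,2} = 0
g(8) = mex{0} = 1
g(9) = mex{0,1} = 2
g(10) = mex{0,1,2} = 3
g(11) = mex{0,1,3} = 2
g(12) = mex{1,2} = 0
g(13) = mex{0} = 1
g(14) = mex{1} = 0
So g(14) = 0.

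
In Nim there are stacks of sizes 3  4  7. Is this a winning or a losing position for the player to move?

Losing position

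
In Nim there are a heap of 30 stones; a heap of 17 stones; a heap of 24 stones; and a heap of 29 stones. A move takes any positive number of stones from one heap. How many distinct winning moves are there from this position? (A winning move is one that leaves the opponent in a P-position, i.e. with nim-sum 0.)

Compute the nim-sum pairwise:
30 XOR 17 = 15
15 XOR 24 = 23
23 XOR 29 = 10
The overall nim-sum is X = 10. A heap of size p has a winning move iff p XOR X < p (reduce it to p XOR X).
  30: 30 XOR 10 = 20 < 30 — winning move (to 20).
  17: 17 XOR 10 = 27 ≥ 17 — no move.
  24: 24 XOR 10 = 18 < 24 — winning move (to 18).
  29: 29 XOR 10 = 23 < 29 — winning move (to 23).
That gives 3 winning moves.

3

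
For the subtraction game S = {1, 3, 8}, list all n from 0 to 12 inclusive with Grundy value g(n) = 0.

Build the Grundy sequence with g(k) = mex{g(k−s) : s ∈ {1, 3, 8}, s ≤ k}:
k:     0  1  2  3  4  5  6  7  8  9 10 11 12
g(k):  0  1  0  1  0  1  0  1  2  3  2  0  1
The P-positions (g = 0) in 0..12 are 0, 2, 4, 6, 11.

0, 2, 4, 6, 11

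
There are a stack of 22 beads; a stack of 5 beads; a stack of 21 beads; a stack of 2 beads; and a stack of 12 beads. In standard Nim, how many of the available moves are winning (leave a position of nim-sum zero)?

1

Nim-sum: 22 XOR 5 XOR 21 XOR 2 XOR 12 = 8.
The overall nim-sum is X = 8. A stack of size p has a winning move iff p XOR X < p (reduce it to p XOR X).
  22: 22 XOR 8 = 30 ≥ 22 — no move.
  5: 5 XOR 8 = 13 ≥ 5 — no move.
  21: 21 XOR 8 = 29 ≥ 21 — no move.
  2: 2 XOR 8 = 10 ≥ 2 — no move.
  12: 12 XOR 8 = 4 < 12 — winning move (to 4).
That gives 1 winning move.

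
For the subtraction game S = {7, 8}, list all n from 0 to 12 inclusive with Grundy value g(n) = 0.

Grundy values for subtraction set {7, 8}:
k:     0  1  2  3  4  5  6  7  8  9 10 11 12
g(k):  0  0  0  0  0  0  0  1  1  1  1  1  1
The P-positions (g = 0) in 0..12 are 0, 1, 2, 3, 4, 5, 6.

0, 1, 2, 3, 4, 5, 6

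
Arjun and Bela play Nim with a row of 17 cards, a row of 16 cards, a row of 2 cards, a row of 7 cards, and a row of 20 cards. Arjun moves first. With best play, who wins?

Arjun wins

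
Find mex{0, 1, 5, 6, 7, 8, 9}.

2

The values 0, 1 are all present; 2 is the first non-negative integer missing from the set.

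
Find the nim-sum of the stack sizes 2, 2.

0

Nim-sum: 2 XOR 2 = 0.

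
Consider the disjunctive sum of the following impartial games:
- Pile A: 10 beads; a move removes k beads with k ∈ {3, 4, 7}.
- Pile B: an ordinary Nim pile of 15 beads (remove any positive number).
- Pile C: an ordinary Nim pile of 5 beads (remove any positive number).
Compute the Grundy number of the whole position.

10

Build the Grundy sequence for pile A with g(k) = mex{g(k−s) : s ∈ {3, 4, 7}, s ≤ k}:
k:     0  1  2  3  4  5  6  7  8  9 10
g(k):  0  0  0  1  1  1  2  2  2  3  0
So g(10) = 0.
Pile B is a plain Nim pile of size 15, so its Grundy value is 15.
Pile C is a plain Nim pile of size 5, so its Grundy value is 5.
The value of a disjunctive sum is the nim-sum of the parts.
Combined value = 0 ⊕ 15 ⊕ 5 = 10.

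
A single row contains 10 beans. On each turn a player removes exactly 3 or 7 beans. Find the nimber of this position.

0

Grundy values for subtraction set {3, 7}:
k:     0  1  2  3  4  5  6  7  8  9 10
g(k):  0  0  0  1  1  1  0  2  2  1  0
So g(10) = 0.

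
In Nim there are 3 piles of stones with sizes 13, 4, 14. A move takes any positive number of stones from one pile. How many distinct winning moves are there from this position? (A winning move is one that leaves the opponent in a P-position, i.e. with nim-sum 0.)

3

Compute the nim-sum pairwise:
13 XOR 4 = 9
9 XOR 14 = 7
The overall nim-sum is X = 7. A pile of size p has a winning move iff p XOR X < p (reduce it to p XOR X).
  13: 13 XOR 7 = 10 < 13 — winning move (to 10).
  4: 4 XOR 7 = 3 < 4 — winning move (to 3).
  14: 14 XOR 7 = 9 < 14 — winning move (to 9).
That gives 3 winning moves.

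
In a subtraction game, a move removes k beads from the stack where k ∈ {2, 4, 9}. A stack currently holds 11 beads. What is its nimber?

Compute g(0), g(1), … for moves {2, 4, 9}:
k:     0  1  2  3  4  5  6  7  8  9 10 11
g(k):  0  0  1  1  2  2  0  0  1  1  2  2
So g(11) = 2.

2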